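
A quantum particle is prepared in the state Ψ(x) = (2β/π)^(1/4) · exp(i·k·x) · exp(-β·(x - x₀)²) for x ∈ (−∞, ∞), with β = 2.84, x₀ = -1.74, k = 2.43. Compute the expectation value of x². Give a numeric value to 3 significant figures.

⟨x²⟩ = ∫ x²·|Ψ|² dx (integrals over the domain).
Gaussian moments (u = x − x₀): ∫u^(2j)·e^(−2βu²) du = (2j−1)!!/(4β)^j · √(π/(2β)), odd powers integrate to 0; here √(π/(2β)) = 0.74371.
⟨x²⟩ = 3.1156.

3.12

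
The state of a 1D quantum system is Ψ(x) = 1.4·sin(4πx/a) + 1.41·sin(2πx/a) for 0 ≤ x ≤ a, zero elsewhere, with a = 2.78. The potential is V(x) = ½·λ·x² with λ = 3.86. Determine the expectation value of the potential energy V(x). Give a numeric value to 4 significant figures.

5.525

⟨V⟩ = ∫ V(x)·|Ψ|² dx / ∫|Ψ|² dx.
On 0 ≤ x ≤ a (j ≠ l): ∫sin²(jπx/a) dx = a/2, ∫sin(jπx/a)·sin(lπx/a) dx = 0; diagonal moments ∫x·sin²(jπx/a) dx = a²/4, ∫x²·sin²(jπx/a) dx = a³·(1/6 − 1/(4j²π²)); cross terms ∫x·sin(jπx/a)·sin(lπx/a) dx = 0 for j + l even and −4jla²/(π²(j² − l²)²) for j + l odd, ∫x²·sin(jπx/a)·sin(lπx/a) dx = (−1)^(j+l)·4jla³/(π²(j² − l²)²); higher powers the same way via product-to-sum and parts.
State is unnormalized: ∫|Ψ|² dx = 5.4879, and ∫Ψ*·V(x)·Ψ dx = 30.321, so ⟨V⟩ = 30.321 / 5.4879.
⟨V⟩ = 5.5250.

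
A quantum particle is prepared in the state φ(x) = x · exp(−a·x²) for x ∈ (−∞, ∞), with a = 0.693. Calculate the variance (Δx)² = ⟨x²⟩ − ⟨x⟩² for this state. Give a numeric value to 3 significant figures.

Compute ⟨x⟩ and ⟨x²⟩ separately, then (Δx)² = ⟨x²⟩ − ⟨x⟩².
Expand each integrand as polynomial × e^(−2ax²) and use ∫x^(2j)·e^(−2ax²) dx = (2j−1)!!/(4a)^j · √(π/(2a)), odd powers → 0; here √(π/(2a)) = 1.5055.
Normalization: ∫|φ|² dx = 0.54313.
⟨x⟩ = 0.0000 and ⟨x²⟩ = 1.0823.
(Δx)² = 1.0823 − (0.0000)² = 1.0823.

1.08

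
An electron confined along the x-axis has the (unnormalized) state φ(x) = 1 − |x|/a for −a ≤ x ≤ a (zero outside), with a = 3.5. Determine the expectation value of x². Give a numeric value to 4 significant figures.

1.225

⟨x²⟩ = ∫ x²·|φ|² dx / ∫|φ|² dx (integrals over the domain).
φ is even, so ∫ over [−a, a] = 2∫₀ᵃ with φ = 1 − x/a there: ∫₀ᵃ (1 − x/a)² dx = a/3, ∫₀ᵃ x²(1 − x/a)² dx = a³/30, ∫₀ᵃ x⁴(1 − x/a)² dx = a⁵/105.
State is unnormalized: ∫|φ|² dx = 2.3333, and ∫φ*·x²·φ dx = 2.8583, so ⟨x²⟩ = 2.8583 / 2.3333.
⟨x²⟩ = 1.2250.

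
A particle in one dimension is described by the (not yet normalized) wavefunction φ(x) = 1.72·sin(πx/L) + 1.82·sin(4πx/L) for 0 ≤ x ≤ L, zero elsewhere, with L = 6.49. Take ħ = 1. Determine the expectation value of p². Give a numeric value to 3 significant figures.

p² φ = −ħ² d²φ/dx²; ⟨p²⟩ = −ħ² ∫ φ*·φ'' dx / ∫|φ|² dx.
d²/dx² sin(jπx/L) = −(jπ/L)²·sin(jπx/L); on 0 ≤ x ≤ L, ∫sin²(jπx/L) dx = L/2 and ∫sin(jπx/L)·sin(lπx/L) dx = 0 for j ≠ l, so only diagonal terms survive in ∫|φ|² and ∫φ·φ″; ∫φ·φ′ dx = [φ²/2] between the walls = 0.
State is unnormalized: ∫|φ|² dx = 20.349, and ∫φ*·(−ħ² φ'') dx = 42.548, so ⟨p²⟩ = 42.548 / 20.349.
⟨p²⟩ = 2.0909.

2.09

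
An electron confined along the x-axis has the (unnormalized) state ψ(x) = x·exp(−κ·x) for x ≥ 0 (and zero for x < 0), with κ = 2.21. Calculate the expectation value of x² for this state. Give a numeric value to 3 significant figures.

0.614

⟨x²⟩ = ∫ x²·|ψ|² dx / ∫|ψ|² dx (integrals over the domain).
Every integrand reduces to terms xʲ·e^(−2κx) on [0, ∞); use ∫₀^∞ xʲ·e^(−2κx) dx = j!/(2κ)^(j+1).
State is unnormalized: ∫|ψ|² dx = 0.023161, and ∫ψ*·x²·ψ dx = 0.014227, so ⟨x²⟩ = 0.014227 / 0.023161.
⟨x²⟩ = 0.61424.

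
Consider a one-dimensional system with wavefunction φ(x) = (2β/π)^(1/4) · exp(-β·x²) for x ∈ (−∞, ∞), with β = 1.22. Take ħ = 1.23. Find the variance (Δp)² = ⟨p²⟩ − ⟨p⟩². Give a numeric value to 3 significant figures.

1.85

Compute ⟨p⟩ and ⟨p²⟩ separately; (Δp)² = ⟨p²⟩ − ⟨p⟩².
Gaussian moments: ∫x^(2j)·e^(−2βx²) dx = (2j−1)!!/(4β)^j · √(π/(2β)), odd powers integrate to 0; here √(π/(2β)) = 1.1347. Derivatives: d/dx e^(−βx²) = −2βx·e^(−βx²), d²/dx² e^(−βx²) = (4β²x² − 2β)·e^(−βx²).
⟨p⟩ = 0.0000 and ⟨p²⟩ = 1.8457.
(Δp)² = 1.8457 − (0.0000)² = 1.8457.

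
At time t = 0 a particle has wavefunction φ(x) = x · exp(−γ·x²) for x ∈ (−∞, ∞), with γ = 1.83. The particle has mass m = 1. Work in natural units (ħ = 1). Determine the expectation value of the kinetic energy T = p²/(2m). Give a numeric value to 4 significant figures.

2.745

T = −(ħ²/2m) d²/dx², so ⟨T⟩ = −(ħ²/2m) ∫ φ*·φ'' dx / ∫|φ|² dx; with m = 1.
Expand each integrand as polynomial × e^(−2γx²) and use ∫x^(2j)·e^(−2γx²) dx = (2j−1)!!/(4γ)^j · √(π/(2γ)), odd powers → 0; here √(π/(2γ)) = 0.92648. Differentiate with the product rule, d/dx e^(−γx²) = −2γx·e^(−γx²).
State is unnormalized: ∫|φ|² dx = 0.12657, and ∫φ*·(−ħ²/2m · φ'') dx = 0.34743, so ⟨T⟩ = 0.34743 / 0.12657.
⟨T⟩ = 2.7450.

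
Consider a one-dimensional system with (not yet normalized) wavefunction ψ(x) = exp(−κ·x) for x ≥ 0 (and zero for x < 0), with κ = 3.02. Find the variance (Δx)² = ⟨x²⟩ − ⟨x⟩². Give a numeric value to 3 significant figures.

0.0274

Compute ⟨x⟩ and ⟨x²⟩ separately, then (Δx)² = ⟨x²⟩ − ⟨x⟩².
Every integrand reduces to terms xʲ·e^(−2κx) on [0, ∞); use ∫₀^∞ xʲ·e^(−2κx) dx = j!/(2κ)^(j+1).
Normalization: ∫|ψ|² dx = 0.16556.
⟨x⟩ = 0.16556 and ⟨x²⟩ = 0.054822.
(Δx)² = 0.054822 − (0.16556)² = 0.027411.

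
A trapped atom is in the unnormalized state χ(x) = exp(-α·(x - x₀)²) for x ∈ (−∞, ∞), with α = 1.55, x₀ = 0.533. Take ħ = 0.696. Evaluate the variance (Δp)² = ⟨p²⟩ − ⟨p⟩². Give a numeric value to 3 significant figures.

0.751

Compute ⟨p⟩ and ⟨p²⟩ separately; (Δp)² = ⟨p²⟩ − ⟨p⟩².
Gaussian moments (u = x − x₀): ∫u^(2j)·e^(−2αu²) du = (2j−1)!!/(4α)^j · √(π/(2α)), odd powers integrate to 0; here √(π/(2α)) = 1.0067. Derivatives: d/dx e^(−αu²) = −2αu·e^(−αu²), d²/dx² e^(−αu²) = (4α²u² − 2α)·e^(−αu²).
Normalization: ∫|χ|² dx = 1.0067.
⟨p⟩ = 0.0000 and ⟨p²⟩ = 0.75084.
(Δp)² = 0.75084 − (0.0000)² = 0.75084.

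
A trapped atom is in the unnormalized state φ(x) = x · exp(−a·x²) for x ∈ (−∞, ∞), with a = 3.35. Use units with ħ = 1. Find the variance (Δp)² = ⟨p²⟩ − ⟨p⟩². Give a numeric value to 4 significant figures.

10.05

Compute ⟨p⟩ and ⟨p²⟩ separately; (Δp)² = ⟨p²⟩ − ⟨p⟩².
Expand each integrand as polynomial × e^(−2ax²) and use ∫x^(2j)·e^(−2ax²) dx = (2j−1)!!/(4a)^j · √(π/(2a)), odd powers → 0; here √(π/(2a)) = 0.68476. Differentiate with the product rule, d/dx e^(−ax²) = −2ax·e^(−ax²).
Normalization: ∫|φ|² dx = 0.051101.
⟨p⟩ = 0.0000 and ⟨p²⟩ = 10.050.
(Δp)² = 10.050 − (0.0000)² = 10.050.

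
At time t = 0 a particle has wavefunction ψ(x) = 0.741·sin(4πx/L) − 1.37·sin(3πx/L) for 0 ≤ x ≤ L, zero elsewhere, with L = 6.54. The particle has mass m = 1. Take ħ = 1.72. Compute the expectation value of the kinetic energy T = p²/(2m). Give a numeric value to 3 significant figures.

T = −(ħ²/2m) d²/dx², so ⟨T⟩ = −(ħ²/2m) ∫ ψ*·ψ'' dx / ∫|ψ|² dx; with m = 1.
d²/dx² sin(jπx/L) = −(jπ/L)²·sin(jπx/L); on 0 ≤ x ≤ L, ∫sin²(jπx/L) dx = L/2 and ∫sin(jπx/L)·sin(lπx/L) dx = 0 for j ≠ l, so only diagonal terms survive in ∫|ψ|² and ∫ψ·ψ″; ∫ψ·ψ′ dx = [ψ²/2] between the walls = 0.
State is unnormalized: ∫|ψ|² dx = 7.9330, and ∫ψ*·(−ħ²/2m · ψ'') dx = 28.660, so ⟨T⟩ = 28.660 / 7.9330.
⟨T⟩ = 3.6127.

3.61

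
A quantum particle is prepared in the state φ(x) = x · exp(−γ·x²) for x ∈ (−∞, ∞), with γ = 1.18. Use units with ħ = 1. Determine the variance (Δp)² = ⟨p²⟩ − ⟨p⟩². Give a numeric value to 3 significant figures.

3.54

Compute ⟨p⟩ and ⟨p²⟩ separately; (Δp)² = ⟨p²⟩ − ⟨p⟩².
Expand each integrand as polynomial × e^(−2γx²) and use ∫x^(2j)·e^(−2γx²) dx = (2j−1)!!/(4γ)^j · √(π/(2γ)), odd powers → 0; here √(π/(2γ)) = 1.1538. Differentiate with the product rule, d/dx e^(−γx²) = −2γx·e^(−γx²).
Normalization: ∫|φ|² dx = 0.24444.
⟨p⟩ = 0.0000 and ⟨p²⟩ = 3.5400.
(Δp)² = 3.5400 − (0.0000)² = 3.5400.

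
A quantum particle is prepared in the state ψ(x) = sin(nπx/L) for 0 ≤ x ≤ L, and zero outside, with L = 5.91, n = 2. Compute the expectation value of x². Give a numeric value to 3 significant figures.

⟨x²⟩ = ∫ x²·|ψ|² dx / ∫|ψ|² dx (integrals over the domain).
With sin²θ = (1 − cos2θ)/2 on 0 ≤ x ≤ L: ∫sin²(nπx/L) dx = L/2, ∫x·sin²(nπx/L) dx = L²/4, ∫x²·sin²(nπx/L) dx = L³·(1/6 − 1/(4n²π²)); higher powers xᵏ the same way, integrating xᵏ·cos(2nπx/L) by parts.
State is unnormalized: ∫|ψ|² dx = 2.9550, and ∫ψ*·x²·ψ dx = 33.097, so ⟨x²⟩ = 33.097 / 2.9550.
⟨x²⟩ = 11.200.

11.2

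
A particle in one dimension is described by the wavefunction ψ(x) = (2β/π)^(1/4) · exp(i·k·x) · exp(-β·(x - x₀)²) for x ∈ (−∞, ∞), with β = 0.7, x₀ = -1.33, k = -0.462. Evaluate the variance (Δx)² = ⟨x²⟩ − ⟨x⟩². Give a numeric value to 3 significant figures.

Compute ⟨x⟩ and ⟨x²⟩ separately, then (Δx)² = ⟨x²⟩ − ⟨x⟩².
Gaussian moments (u = x − x₀): ∫u^(2j)·e^(−2βu²) du = (2j−1)!!/(4β)^j · √(π/(2β)), odd powers integrate to 0; here √(π/(2β)) = 1.4980.
⟨x⟩ = -1.3300 and ⟨x²⟩ = 2.1260.
(Δx)² = 2.1260 − (-1.3300)² = 0.35714.

0.357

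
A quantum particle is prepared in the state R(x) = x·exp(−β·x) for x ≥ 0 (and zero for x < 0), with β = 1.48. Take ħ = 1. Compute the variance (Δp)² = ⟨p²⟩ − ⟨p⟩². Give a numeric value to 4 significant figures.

2.190

Compute ⟨p⟩ and ⟨p²⟩ separately; (Δp)² = ⟨p²⟩ − ⟨p⟩².
Differentiate x·exp(−β·x) with the product rule; every integrand then reduces to terms xʲ·e^(−2βx) on [0, ∞), with ∫₀^∞ xʲ·e^(−2βx) dx = j!/(2β)^(j+1).
Normalization: ∫|R|² dx = 0.077118.
⟨p⟩ = 0.0000 and ⟨p²⟩ = 2.1904.
(Δp)² = 2.1904 − (0.0000)² = 2.1904.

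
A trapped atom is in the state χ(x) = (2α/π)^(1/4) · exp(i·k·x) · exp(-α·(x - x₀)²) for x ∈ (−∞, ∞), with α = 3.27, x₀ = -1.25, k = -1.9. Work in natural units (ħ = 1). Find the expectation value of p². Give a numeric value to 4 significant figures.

p² χ = −ħ² d²χ/dx²; ⟨p²⟩ = −ħ² ∫ χ*·χ'' dx.
Gaussian moments (u = x − x₀): ∫u^(2j)·e^(−2αu²) du = (2j−1)!!/(4α)^j · √(π/(2α)), odd powers integrate to 0; here √(π/(2α)) = 0.69308. Derivatives: χ′ = (ik − 2αu)·χ, χ″ = ((ik − 2αu)² − 2α)·χ; the odd-in-u pieces drop out.
⟨p²⟩ = 6.8800.

6.880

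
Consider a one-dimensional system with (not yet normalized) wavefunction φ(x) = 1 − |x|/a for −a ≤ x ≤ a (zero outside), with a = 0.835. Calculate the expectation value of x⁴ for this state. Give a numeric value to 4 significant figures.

⟨x⁴⟩ = ∫ x⁴·|φ|² dx / ∫|φ|² dx (integrals over the domain).
φ is even, so ∫ over [−a, a] = 2∫₀ᵃ with φ = 1 − x/a there: ∫₀ᵃ (1 − x/a)² dx = a/3, ∫₀ᵃ x²(1 − x/a)² dx = a³/30, ∫₀ᵃ x⁴(1 − x/a)² dx = a⁵/105.
State is unnormalized: ∫|φ|² dx = 0.55667, and ∫φ*·x⁴·φ dx = 0.0077317, so ⟨x⁴⟩ = 0.0077317 / 0.55667.
⟨x⁴⟩ = 0.013889.

0.01389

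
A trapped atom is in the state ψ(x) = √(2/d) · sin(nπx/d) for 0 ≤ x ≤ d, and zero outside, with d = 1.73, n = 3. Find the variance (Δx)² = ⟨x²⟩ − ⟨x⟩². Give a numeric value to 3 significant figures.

0.233

Compute ⟨x⟩ and ⟨x²⟩ separately, then (Δx)² = ⟨x²⟩ − ⟨x⟩².
With sin²θ = (1 − cos2θ)/2 on 0 ≤ x ≤ d: ∫sin²(nπx/d) dx = d/2, ∫x·sin²(nπx/d) dx = d²/4, ∫x²·sin²(nπx/d) dx = d³·(1/6 − 1/(4n²π²)); higher powers xᵏ the same way, integrating xᵏ·cos(2nπx/d) by parts.
⟨x⟩ = 0.86500 and ⟨x²⟩ = 0.98079.
(Δx)² = 0.98079 − (0.86500)² = 0.23256.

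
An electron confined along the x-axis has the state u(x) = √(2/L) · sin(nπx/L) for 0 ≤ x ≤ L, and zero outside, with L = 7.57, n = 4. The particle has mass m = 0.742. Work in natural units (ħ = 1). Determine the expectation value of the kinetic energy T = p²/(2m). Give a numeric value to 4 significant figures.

T = −(ħ²/2m) d²/dx², so ⟨T⟩ = −(ħ²/2m) ∫ u*·u'' dx; with m = 0.742.
d/dx sin(nπx/L) = (nπ/L)·cos(nπx/L) and d²/dx² sin(nπx/L) = −(nπ/L)²·sin(nπx/L); on 0 ≤ x ≤ L, ∫sin²(nπx/L) dx = L/2 and ∫sin(nπx/L)·cos(nπx/L) dx = 0.
⟨T⟩ = 1.8569.

1.857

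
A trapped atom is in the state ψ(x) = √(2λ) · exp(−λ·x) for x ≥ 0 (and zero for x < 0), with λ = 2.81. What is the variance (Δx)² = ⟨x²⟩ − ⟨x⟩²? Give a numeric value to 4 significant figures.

Compute ⟨x⟩ and ⟨x²⟩ separately, then (Δx)² = ⟨x²⟩ − ⟨x⟩².
Every integrand reduces to terms xʲ·e^(−2λx) on [0, ∞); use ∫₀^∞ xʲ·e^(−2λx) dx = j!/(2λ)^(j+1).
⟨x⟩ = 0.17794 and ⟨x²⟩ = 0.063322.
(Δx)² = 0.063322 − (0.17794)² = 0.031661.

0.03166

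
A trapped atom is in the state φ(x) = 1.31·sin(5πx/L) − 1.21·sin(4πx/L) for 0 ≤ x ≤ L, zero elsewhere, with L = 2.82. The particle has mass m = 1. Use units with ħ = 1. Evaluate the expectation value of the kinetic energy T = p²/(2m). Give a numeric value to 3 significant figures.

12.9

T = −(ħ²/2m) d²/dx², so ⟨T⟩ = −(ħ²/2m) ∫ φ*·φ'' dx / ∫|φ|² dx; with m = 1.
d²/dx² sin(jπx/L) = −(jπ/L)²·sin(jπx/L); on 0 ≤ x ≤ L, ∫sin²(jπx/L) dx = L/2 and ∫sin(jπx/L)·sin(lπx/L) dx = 0 for j ≠ l, so only diagonal terms survive in ∫|φ|² and ∫φ·φ″; ∫φ·φ′ dx = [φ²/2] between the walls = 0.
State is unnormalized: ∫|φ|² dx = 4.4841, and ∫φ*·(−ħ²/2m · φ'') dx = 58.035, so ⟨T⟩ = 58.035 / 4.4841.
⟨T⟩ = 12.942.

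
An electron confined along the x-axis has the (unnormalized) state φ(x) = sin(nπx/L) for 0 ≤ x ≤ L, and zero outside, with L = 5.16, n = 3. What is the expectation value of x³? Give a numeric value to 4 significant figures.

⟨x³⟩ = ∫ x³·|φ|² dx / ∫|φ|² dx (integrals over the domain).
With sin²θ = (1 − cos2θ)/2 on 0 ≤ x ≤ L: ∫sin²(nπx/L) dx = L/2, ∫x·sin²(nπx/L) dx = L²/4, ∫x²·sin²(nπx/L) dx = L³·(1/6 − 1/(4n²π²)); higher powers xᵏ the same way, integrating xᵏ·cos(2nπx/L) by parts.
State is unnormalized: ∫|φ|² dx = 2.5800, and ∫φ*·x³·φ dx = 85.622, so ⟨x³⟩ = 85.622 / 2.5800.
⟨x³⟩ = 33.187.

33.19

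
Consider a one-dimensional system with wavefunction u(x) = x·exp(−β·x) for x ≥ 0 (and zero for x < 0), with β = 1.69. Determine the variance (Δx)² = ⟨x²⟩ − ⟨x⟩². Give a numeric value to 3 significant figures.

0.263

Compute ⟨x⟩ and ⟨x²⟩ separately, then (Δx)² = ⟨x²⟩ − ⟨x⟩².
Every integrand reduces to terms xʲ·e^(−2βx) on [0, ∞); use ∫₀^∞ xʲ·e^(−2βx) dx = j!/(2β)^(j+1).
Normalization: ∫|u|² dx = 0.051794.
⟨x⟩ = 0.88757 and ⟨x²⟩ = 1.0504.
(Δx)² = 1.0504 − (0.88757)² = 0.26260.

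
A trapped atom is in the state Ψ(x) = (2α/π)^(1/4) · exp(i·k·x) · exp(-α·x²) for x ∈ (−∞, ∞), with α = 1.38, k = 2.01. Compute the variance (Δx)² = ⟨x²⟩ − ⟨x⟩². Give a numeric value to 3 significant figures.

Compute ⟨x⟩ and ⟨x²⟩ separately, then (Δx)² = ⟨x²⟩ − ⟨x⟩².
Gaussian moments: ∫x^(2j)·e^(−2αx²) dx = (2j−1)!!/(4α)^j · √(π/(2α)), odd powers integrate to 0; here √(π/(2α)) = 1.0669.
⟨x⟩ = 0.0000 and ⟨x²⟩ = 0.18116.
(Δx)² = 0.18116 − (0.0000)² = 0.18116.

0.181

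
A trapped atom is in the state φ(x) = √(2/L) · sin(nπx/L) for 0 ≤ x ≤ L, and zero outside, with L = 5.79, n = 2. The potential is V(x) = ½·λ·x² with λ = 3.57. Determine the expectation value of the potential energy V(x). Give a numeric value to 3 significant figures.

19.2

⟨V⟩ = ∫ V(x)·|φ|² dx.
With sin²θ = (1 − cos2θ)/2 on 0 ≤ x ≤ L: ∫sin²(nπx/L) dx = L/2, ∫x·sin²(nπx/L) dx = L²/4, ∫x²·sin²(nπx/L) dx = L³·(1/6 − 1/(4n²π²)); higher powers xᵏ the same way, integrating xᵏ·cos(2nπx/L) by parts.
⟨V⟩ = 19.189.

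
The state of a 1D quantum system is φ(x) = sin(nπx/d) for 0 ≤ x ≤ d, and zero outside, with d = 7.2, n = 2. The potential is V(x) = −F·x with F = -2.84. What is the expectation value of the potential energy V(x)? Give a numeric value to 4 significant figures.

⟨V⟩ = ∫ V(x)·|φ|² dx / ∫|φ|² dx.
With sin²θ = (1 − cos2θ)/2 on 0 ≤ x ≤ d: ∫sin²(nπx/d) dx = d/2, ∫x·sin²(nπx/d) dx = d²/4, ∫x²·sin²(nπx/d) dx = d³·(1/6 − 1/(4n²π²)); higher powers xᵏ the same way, integrating xᵏ·cos(2nπx/d) by parts.
State is unnormalized: ∫|φ|² dx = 3.6000, and ∫φ*·V(x)·φ dx = 36.806, so ⟨V⟩ = 36.806 / 3.6000.
⟨V⟩ = 10.224.

10.22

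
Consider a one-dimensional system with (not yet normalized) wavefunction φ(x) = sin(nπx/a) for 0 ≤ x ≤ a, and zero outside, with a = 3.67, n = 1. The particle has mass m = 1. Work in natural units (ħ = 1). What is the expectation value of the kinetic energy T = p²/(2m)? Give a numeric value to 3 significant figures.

T = −(ħ²/2m) d²/dx², so ⟨T⟩ = −(ħ²/2m) ∫ φ*·φ'' dx / ∫|φ|² dx; with m = 1.
d/dx sin(nπx/a) = (nπ/a)·cos(nπx/a) and d²/dx² sin(nπx/a) = −(nπ/a)²·sin(nπx/a); on 0 ≤ x ≤ a, ∫sin²(nπx/a) dx = a/2 and ∫sin(nπx/a)·cos(nπx/a) dx = 0.
State is unnormalized: ∫|φ|² dx = 1.8350, and ∫φ*·(−ħ²/2m · φ'') dx = 0.67232, so ⟨T⟩ = 0.67232 / 1.8350.
⟨T⟩ = 0.36638.

0.366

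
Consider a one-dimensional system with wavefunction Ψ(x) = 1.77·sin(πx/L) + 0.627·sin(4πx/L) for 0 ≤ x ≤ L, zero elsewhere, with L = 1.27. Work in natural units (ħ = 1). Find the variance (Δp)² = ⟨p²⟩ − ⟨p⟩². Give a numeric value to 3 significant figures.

16.4

Compute ⟨p⟩ and ⟨p²⟩ separately; (Δp)² = ⟨p²⟩ − ⟨p⟩².
d²/dx² sin(jπx/L) = −(jπ/L)²·sin(jπx/L); on 0 ≤ x ≤ L, ∫sin²(jπx/L) dx = L/2 and ∫sin(jπx/L)·sin(lπx/L) dx = 0 for j ≠ l, so only diagonal terms survive in ∫|Ψ|² and ∫Ψ·Ψ″; ∫Ψ·Ψ′ dx = [Ψ²/2] between the walls = 0.
Normalization: ∫|Ψ|² dx = 2.2390.
⟨p⟩ = 0.0000 and ⟨p²⟩ = 16.353.
(Δp)² = 16.353 − (0.0000)² = 16.353.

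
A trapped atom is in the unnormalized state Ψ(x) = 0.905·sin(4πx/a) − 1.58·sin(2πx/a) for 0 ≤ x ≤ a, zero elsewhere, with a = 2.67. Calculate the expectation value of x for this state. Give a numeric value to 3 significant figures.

1.34

⟨x⟩ = ∫ x·|Ψ|² dx / ∫|Ψ|² dx (integrals over the domain).
On 0 ≤ x ≤ a (j ≠ l): ∫sin²(jπx/a) dx = a/2, ∫sin(jπx/a)·sin(lπx/a) dx = 0; diagonal moments ∫x·sin²(jπx/a) dx = a²/4, ∫x²·sin²(jπx/a) dx = a³·(1/6 − 1/(4j²π²)); cross terms ∫x·sin(jπx/a)·sin(lπx/a) dx = 0 for j + l even and −4jla²/(π²(j² − l²)²) for j + l odd, ∫x²·sin(jπx/a)·sin(lπx/a) dx = (−1)^(j+l)·4jla³/(π²(j² − l²)²); higher powers the same way via product-to-sum and parts.
State is unnormalized: ∫|Ψ|² dx = 4.4261, and ∫Ψ*·x·Ψ dx = 5.9088, so ⟨x⟩ = 5.9088 / 4.4261.
⟨x⟩ = 1.3350.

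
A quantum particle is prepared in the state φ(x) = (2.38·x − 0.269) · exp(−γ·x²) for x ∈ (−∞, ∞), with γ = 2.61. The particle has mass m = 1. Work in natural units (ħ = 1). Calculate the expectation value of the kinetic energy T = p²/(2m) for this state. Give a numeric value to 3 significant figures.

3.61

T = −(ħ²/2m) d²/dx², so ⟨T⟩ = −(ħ²/2m) ∫ φ*·φ'' dx / ∫|φ|² dx; with m = 1.
Expand each integrand as polynomial × e^(−2γx²) and use ∫x^(2j)·e^(−2γx²) dx = (2j−1)!!/(4γ)^j · √(π/(2γ)), odd powers → 0; here √(π/(2γ)) = 0.77578. Differentiate with the product rule, d/dx e^(−γx²) = −2γx·e^(−γx²).
State is unnormalized: ∫|φ|² dx = 0.47705, and ∫φ*·(−ħ²/2m · φ'') dx = 1.7211, so ⟨T⟩ = 1.7211 / 0.47705.
⟨T⟩ = 3.6079.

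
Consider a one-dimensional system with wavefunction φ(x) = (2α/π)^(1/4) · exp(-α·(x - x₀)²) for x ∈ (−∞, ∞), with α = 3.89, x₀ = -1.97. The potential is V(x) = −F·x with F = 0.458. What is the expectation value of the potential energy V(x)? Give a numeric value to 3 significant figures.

⟨V⟩ = ∫ V(x)·|φ|² dx.
Gaussian moments (u = x − x₀): ∫u^(2j)·e^(−2αu²) du = (2j−1)!!/(4α)^j · √(π/(2α)), odd powers integrate to 0; here √(π/(2α)) = 0.63546.
⟨V⟩ = 0.90226.

0.902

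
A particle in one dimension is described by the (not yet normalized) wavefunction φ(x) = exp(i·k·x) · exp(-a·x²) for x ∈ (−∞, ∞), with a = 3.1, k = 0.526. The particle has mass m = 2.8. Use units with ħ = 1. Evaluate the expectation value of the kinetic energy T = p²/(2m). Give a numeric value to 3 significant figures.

T = −(ħ²/2m) d²/dx², so ⟨T⟩ = −(ħ²/2m) ∫ φ*·φ'' dx / ∫|φ|² dx; with m = 2.8.
Gaussian moments: ∫x^(2j)·e^(−2ax²) dx = (2j−1)!!/(4a)^j · √(π/(2a)), odd powers integrate to 0; here √(π/(2a)) = 0.71183. Derivatives: φ′ = (ik − 2ax)·φ, φ″ = ((ik − 2ax)² − 2a)·φ; the odd-in-x pieces drop out.
State is unnormalized: ∫|φ|² dx = 0.71183, and ∫φ*·(−ħ²/2m · φ'') dx = 0.42922, so ⟨T⟩ = 0.42922 / 0.71183.
⟨T⟩ = 0.60298.

0.603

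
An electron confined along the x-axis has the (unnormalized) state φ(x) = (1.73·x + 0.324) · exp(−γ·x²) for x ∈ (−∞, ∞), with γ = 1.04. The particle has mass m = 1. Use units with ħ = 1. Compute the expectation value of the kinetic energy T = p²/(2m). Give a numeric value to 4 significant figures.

1.428

T = −(ħ²/2m) d²/dx², so ⟨T⟩ = −(ħ²/2m) ∫ φ*·φ'' dx / ∫|φ|² dx; with m = 1.
Expand each integrand as polynomial × e^(−2γx²) and use ∫x^(2j)·e^(−2γx²) dx = (2j−1)!!/(4γ)^j · √(π/(2γ)), odd powers → 0; here √(π/(2γ)) = 1.2290. Differentiate with the product rule, d/dx e^(−γx²) = −2γx·e^(−γx²).
State is unnormalized: ∫|φ|² dx = 1.0132, and ∫φ*·(−ħ²/2m · φ'') dx = 1.4464, so ⟨T⟩ = 1.4464 / 1.0132.
⟨T⟩ = 1.4276.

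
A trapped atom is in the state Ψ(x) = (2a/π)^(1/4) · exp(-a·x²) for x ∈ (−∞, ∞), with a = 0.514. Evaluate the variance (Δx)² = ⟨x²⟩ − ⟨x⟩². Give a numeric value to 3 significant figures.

0.486

Compute ⟨x⟩ and ⟨x²⟩ separately, then (Δx)² = ⟨x²⟩ − ⟨x⟩².
Gaussian moments: ∫x^(2j)·e^(−2ax²) dx = (2j−1)!!/(4a)^j · √(π/(2a)), odd powers integrate to 0; here √(π/(2a)) = 1.7481.
⟨x⟩ = 0.0000 and ⟨x²⟩ = 0.48638.
(Δx)² = 0.48638 − (0.0000)² = 0.48638.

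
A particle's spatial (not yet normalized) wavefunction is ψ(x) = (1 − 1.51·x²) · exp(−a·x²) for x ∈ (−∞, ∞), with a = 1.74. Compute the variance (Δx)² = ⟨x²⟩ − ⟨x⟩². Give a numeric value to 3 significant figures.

Compute ⟨x⟩ and ⟨x²⟩ separately, then (Δx)² = ⟨x²⟩ − ⟨x⟩².
Expand each integrand as polynomial × e^(−2ax²) and use ∫x^(2j)·e^(−2ax²) dx = (2j−1)!!/(4a)^j · √(π/(2a)), odd powers → 0; here √(π/(2a)) = 0.95013.
Normalization: ∫|ψ|² dx = 0.67203.
⟨x⟩ = 0.0000 and ⟨x²⟩ = 0.082130.
(Δx)² = 0.082130 − (0.0000)² = 0.082130.

0.0821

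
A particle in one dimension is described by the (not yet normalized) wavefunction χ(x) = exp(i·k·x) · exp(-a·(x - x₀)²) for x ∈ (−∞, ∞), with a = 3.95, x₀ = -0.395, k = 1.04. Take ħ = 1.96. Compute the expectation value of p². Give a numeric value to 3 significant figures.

p² χ = −ħ² d²χ/dx²; ⟨p²⟩ = −ħ² ∫ χ*·χ'' dx / ∫|χ|² dx.
Gaussian moments (u = x − x₀): ∫u^(2j)·e^(−2au²) du = (2j−1)!!/(4a)^j · √(π/(2a)), odd powers integrate to 0; here √(π/(2a)) = 0.63061. Derivatives: χ′ = (ik − 2au)·χ, χ″ = ((ik − 2au)² − 2a)·χ; the odd-in-u pieces drop out.
State is unnormalized: ∫|χ|² dx = 0.63061, and ∫χ*·(−ħ² χ'') dx = 12.189, so ⟨p²⟩ = 12.189 / 0.63061.
⟨p²⟩ = 19.329.

19.3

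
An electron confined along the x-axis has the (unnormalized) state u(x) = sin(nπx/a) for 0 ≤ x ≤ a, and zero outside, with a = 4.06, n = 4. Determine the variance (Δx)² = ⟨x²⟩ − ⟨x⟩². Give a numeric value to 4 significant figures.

Compute ⟨x⟩ and ⟨x²⟩ separately, then (Δx)² = ⟨x²⟩ − ⟨x⟩².
With sin²θ = (1 − cos2θ)/2 on 0 ≤ x ≤ a: ∫sin²(nπx/a) dx = a/2, ∫x·sin²(nπx/a) dx = a²/4, ∫x²·sin²(nπx/a) dx = a³·(1/6 − 1/(4n²π²)); higher powers xᵏ the same way, integrating xᵏ·cos(2nπx/a) by parts.
Normalization: ∫|u|² dx = 2.0300.
⟨x⟩ = 2.0300 and ⟨x²⟩ = 5.4423.
(Δx)² = 5.4423 − (2.0300)² = 1.3214.

1.321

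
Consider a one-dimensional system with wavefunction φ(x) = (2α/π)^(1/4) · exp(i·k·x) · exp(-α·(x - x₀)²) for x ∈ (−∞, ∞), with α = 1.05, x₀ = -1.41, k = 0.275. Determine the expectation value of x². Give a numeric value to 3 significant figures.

2.23

⟨x²⟩ = ∫ x²·|φ|² dx (integrals over the domain).
Gaussian moments (u = x − x₀): ∫u^(2j)·e^(−2αu²) du = (2j−1)!!/(4α)^j · √(π/(2α)), odd powers integrate to 0; here √(π/(2α)) = 1.2231.
⟨x²⟩ = 2.2262.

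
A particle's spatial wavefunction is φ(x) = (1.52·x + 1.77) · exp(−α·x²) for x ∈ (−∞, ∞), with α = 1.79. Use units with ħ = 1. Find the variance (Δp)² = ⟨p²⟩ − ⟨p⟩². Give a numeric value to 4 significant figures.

Compute ⟨p⟩ and ⟨p²⟩ separately; (Δp)² = ⟨p²⟩ − ⟨p⟩².
Expand each integrand as polynomial × e^(−2αx²) and use ∫x^(2j)·e^(−2αx²) dx = (2j−1)!!/(4α)^j · √(π/(2α)), odd powers → 0; here √(π/(2α)) = 0.93677. Differentiate with the product rule, d/dx e^(−αx²) = −2αx·e^(−αx²).
Normalization: ∫|φ|² dx = 3.2371.
⟨p⟩ = 0.0000 and ⟨p²⟩ = 2.1243.
(Δp)² = 2.1243 − (0.0000)² = 2.1243.

2.124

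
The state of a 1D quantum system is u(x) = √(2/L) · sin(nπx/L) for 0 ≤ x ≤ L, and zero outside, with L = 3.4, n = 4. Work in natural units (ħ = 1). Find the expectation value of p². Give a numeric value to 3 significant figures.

13.7

p² u = −ħ² d²u/dx²; ⟨p²⟩ = −ħ² ∫ u*·u'' dx.
d/dx sin(nπx/L) = (nπ/L)·cos(nπx/L) and d²/dx² sin(nπx/L) = −(nπ/L)²·sin(nπx/L); on 0 ≤ x ≤ L, ∫sin²(nπx/L) dx = L/2 and ∫sin(nπx/L)·cos(nπx/L) dx = 0.
⟨p²⟩ = 13.660.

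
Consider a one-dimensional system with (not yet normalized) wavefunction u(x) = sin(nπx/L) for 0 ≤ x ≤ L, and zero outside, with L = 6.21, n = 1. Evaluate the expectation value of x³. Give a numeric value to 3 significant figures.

41.7

⟨x³⟩ = ∫ x³·|u|² dx / ∫|u|² dx (integrals over the domain).
With sin²θ = (1 − cos2θ)/2 on 0 ≤ x ≤ L: ∫sin²(nπx/L) dx = L/2, ∫x·sin²(nπx/L) dx = L²/4, ∫x²·sin²(nπx/L) dx = L³·(1/6 − 1/(4n²π²)); higher powers xᵏ the same way, integrating xᵏ·cos(2nπx/L) by parts.
State is unnormalized: ∫|u|² dx = 3.1050, and ∫u*·x³·u dx = 129.39, so ⟨x³⟩ = 129.39 / 3.1050.
⟨x³⟩ = 41.672.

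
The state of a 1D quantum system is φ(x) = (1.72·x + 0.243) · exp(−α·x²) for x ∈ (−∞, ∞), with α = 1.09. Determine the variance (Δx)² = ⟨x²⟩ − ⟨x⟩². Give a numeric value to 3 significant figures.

0.584

Compute ⟨x⟩ and ⟨x²⟩ separately, then (Δx)² = ⟨x²⟩ − ⟨x⟩².
Expand each integrand as polynomial × e^(−2αx²) and use ∫x^(2j)·e^(−2αx²) dx = (2j−1)!!/(4α)^j · √(π/(2α)), odd powers → 0; here √(π/(2α)) = 1.2005.
Normalization: ∫|φ|² dx = 0.88543.
⟨x⟩ = 0.25994 and ⟨x²⟩ = 0.65135.
(Δx)² = 0.65135 − (0.25994)² = 0.58378.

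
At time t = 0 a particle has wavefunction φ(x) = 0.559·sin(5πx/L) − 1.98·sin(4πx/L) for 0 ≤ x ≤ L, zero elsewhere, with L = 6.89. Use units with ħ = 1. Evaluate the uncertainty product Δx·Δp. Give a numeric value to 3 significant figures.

Δx = √(⟨x²⟩−⟨x⟩²), Δp = √(⟨p²⟩−⟨p⟩²).
On 0 ≤ x ≤ L (j ≠ l): ∫sin²(jπx/L) dx = L/2, ∫sin(jπx/L)·sin(lπx/L) dx = 0; diagonal moments ∫x·sin²(jπx/L) dx = L²/4, ∫x²·sin²(jπx/L) dx = L³·(1/6 − 1/(4j²π²)); cross terms ∫x·sin(jπx/L)·sin(lπx/L) dx = 0 for j + l even and −4jlL²/(π²(j² − l²)²) for j + l odd, ∫x²·sin(jπx/L)·sin(lπx/L) dx = (−1)^(j+l)·4jlL³/(π²(j² − l²)²); higher powers the same way via product-to-sum and parts. d²/dx² sin(jπx/L) = −(jπ/L)²·sin(jπx/L); on 0 ≤ x ≤ L, ∫sin²(jπx/L) dx = L/2 and ∫sin(jπx/L)·sin(lπx/L) dx = 0 for j ≠ l, so only diagonal terms survive in ∫|φ|² and ∫φ·φ″; ∫φ·φ′ dx = [φ²/2] between the walls = 0.
Normalization: ∫|φ|² dx = 14.582.
⟨x⟩ = 4.1661, ⟨x²⟩ = 20.646 ⇒ Δx = 1.8137.
⟨p⟩ = 0.0000, ⟨p²⟩ = 3.4646 ⇒ Δp = 1.8613.
Δx·Δp = 3.3760.

3.38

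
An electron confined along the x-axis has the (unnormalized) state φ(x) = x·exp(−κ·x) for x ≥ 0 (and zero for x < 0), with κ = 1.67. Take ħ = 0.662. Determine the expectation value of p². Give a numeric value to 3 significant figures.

p² φ = −ħ² d²φ/dx²; ⟨p²⟩ = −ħ² ∫ φ*·φ'' dx / ∫|φ|² dx.
Differentiate x·exp(−κ·x) with the product rule; every integrand then reduces to terms xʲ·e^(−2κx) on [0, ∞), with ∫₀^∞ xʲ·e^(−2κx) dx = j!/(2κ)^(j+1).
State is unnormalized: ∫|φ|² dx = 0.053677, and ∫φ*·(−ħ² φ'') dx = 0.065605, so ⟨p²⟩ = 0.065605 / 0.053677.
⟨p²⟩ = 1.2222.

1.22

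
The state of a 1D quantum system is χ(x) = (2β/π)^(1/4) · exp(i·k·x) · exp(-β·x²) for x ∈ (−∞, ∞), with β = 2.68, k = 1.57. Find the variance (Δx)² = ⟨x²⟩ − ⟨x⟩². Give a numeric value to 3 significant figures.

Compute ⟨x⟩ and ⟨x²⟩ separately, then (Δx)² = ⟨x²⟩ − ⟨x⟩².
Gaussian moments: ∫x^(2j)·e^(−2βx²) dx = (2j−1)!!/(4β)^j · √(π/(2β)), odd powers integrate to 0; here √(π/(2β)) = 0.76558.
⟨x⟩ = 0.0000 and ⟨x²⟩ = 0.093284.
(Δx)² = 0.093284 − (0.0000)² = 0.093284.

0.0933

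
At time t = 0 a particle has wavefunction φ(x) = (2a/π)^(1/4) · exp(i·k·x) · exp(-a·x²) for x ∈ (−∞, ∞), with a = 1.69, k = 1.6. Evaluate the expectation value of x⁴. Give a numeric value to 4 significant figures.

0.06565

⟨x⁴⟩ = ∫ x⁴·|φ|² dx (integrals over the domain).
Gaussian moments: ∫x^(2j)·e^(−2ax²) dx = (2j−1)!!/(4a)^j · √(π/(2a)), odd powers integrate to 0; here √(π/(2a)) = 0.96409.
⟨x⁴⟩ = 0.065649.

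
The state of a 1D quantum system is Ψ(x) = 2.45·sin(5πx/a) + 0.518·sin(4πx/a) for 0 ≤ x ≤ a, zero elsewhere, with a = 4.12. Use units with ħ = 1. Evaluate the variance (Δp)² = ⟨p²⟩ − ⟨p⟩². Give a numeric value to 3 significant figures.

14.3

Compute ⟨p⟩ and ⟨p²⟩ separately; (Δp)² = ⟨p²⟩ − ⟨p⟩².
d²/dx² sin(jπx/a) = −(jπ/a)²·sin(jπx/a); on 0 ≤ x ≤ a, ∫sin²(jπx/a) dx = a/2 and ∫sin(jπx/a)·sin(lπx/a) dx = 0 for j ≠ l, so only diagonal terms survive in ∫|Ψ|² and ∫Ψ·Ψ″; ∫Ψ·Ψ′ dx = [Ψ²/2] between the walls = 0.
Normalization: ∫|Ψ|² dx = 12.918.
⟨p⟩ = 0.0000 and ⟨p²⟩ = 14.312.
(Δp)² = 14.312 − (0.0000)² = 14.312.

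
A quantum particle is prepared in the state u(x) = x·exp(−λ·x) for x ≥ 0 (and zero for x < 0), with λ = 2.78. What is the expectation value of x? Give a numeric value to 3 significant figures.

⟨x⟩ = ∫ x·|u|² dx / ∫|u|² dx (integrals over the domain).
Every integrand reduces to terms xʲ·e^(−2λx) on [0, ∞); use ∫₀^∞ xʲ·e^(−2λx) dx = j!/(2λ)^(j+1).
State is unnormalized: ∫|u|² dx = 0.011636, and ∫u*·x·u dx = 0.0062784, so ⟨x⟩ = 0.0062784 / 0.011636.
⟨x⟩ = 0.53957.

0.540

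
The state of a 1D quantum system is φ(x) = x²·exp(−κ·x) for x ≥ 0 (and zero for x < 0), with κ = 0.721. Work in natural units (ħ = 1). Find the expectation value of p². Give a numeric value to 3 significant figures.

p² φ = −ħ² d²φ/dx²; ⟨p²⟩ = −ħ² ∫ φ*·φ'' dx / ∫|φ|² dx.
Differentiate x²·exp(−κ·x) with the product rule; every integrand then reduces to terms xʲ·e^(−2κx) on [0, ∞), with ∫₀^∞ xʲ·e^(−2κx) dx = j!/(2κ)^(j+1).
State is unnormalized: ∫|φ|² dx = 3.8493, and ∫φ*·(−ħ² φ'') dx = 0.66701, so ⟨p²⟩ = 0.66701 / 3.8493.
⟨p²⟩ = 0.17328.

0.173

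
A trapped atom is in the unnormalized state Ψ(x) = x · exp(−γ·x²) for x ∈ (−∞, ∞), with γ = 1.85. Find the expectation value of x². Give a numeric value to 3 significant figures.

⟨x²⟩ = ∫ x²·|Ψ|² dx / ∫|Ψ|² dx (integrals over the domain).
Expand each integrand as polynomial × e^(−2γx²) and use ∫x^(2j)·e^(−2γx²) dx = (2j−1)!!/(4γ)^j · √(π/(2γ)), odd powers → 0; here √(π/(2γ)) = 0.92145.
State is unnormalized: ∫|Ψ|² dx = 0.12452, and ∫Ψ*·x²·Ψ dx = 0.050481, so ⟨x²⟩ = 0.050481 / 0.12452.
⟨x²⟩ = 0.40541.

0.405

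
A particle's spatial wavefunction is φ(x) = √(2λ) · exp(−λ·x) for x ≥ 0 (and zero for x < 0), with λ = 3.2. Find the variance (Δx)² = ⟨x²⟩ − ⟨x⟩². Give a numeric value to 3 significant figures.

Compute ⟨x⟩ and ⟨x²⟩ separately, then (Δx)² = ⟨x²⟩ − ⟨x⟩².
Every integrand reduces to terms xʲ·e^(−2λx) on [0, ∞); use ∫₀^∞ xʲ·e^(−2λx) dx = j!/(2λ)^(j+1).
⟨x⟩ = 0.15625 and ⟨x²⟩ = 0.048828.
(Δx)² = 0.048828 − (0.15625)² = 0.024414.

0.0244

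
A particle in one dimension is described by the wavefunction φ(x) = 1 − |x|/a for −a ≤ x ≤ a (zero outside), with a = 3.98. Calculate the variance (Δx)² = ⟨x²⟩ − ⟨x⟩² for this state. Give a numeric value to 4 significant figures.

Compute ⟨x⟩ and ⟨x²⟩ separately, then (Δx)² = ⟨x²⟩ − ⟨x⟩².
φ is even, so ∫ over [−a, a] = 2∫₀ᵃ with φ = 1 − x/a there: ∫₀ᵃ (1 − x/a)² dx = a/3, ∫₀ᵃ x²(1 − x/a)² dx = a³/30, ∫₀ᵃ x⁴(1 − x/a)² dx = a⁵/105.
Normalization: ∫|φ|² dx = 2.6533.
⟨x⟩ = 0.0000 and ⟨x²⟩ = 1.5840.
(Δx)² = 1.5840 − (0.0000)² = 1.5840.

1.584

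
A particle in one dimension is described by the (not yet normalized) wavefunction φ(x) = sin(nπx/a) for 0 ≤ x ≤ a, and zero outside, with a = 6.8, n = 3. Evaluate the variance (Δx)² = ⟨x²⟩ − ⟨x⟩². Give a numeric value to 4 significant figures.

Compute ⟨x⟩ and ⟨x²⟩ separately, then (Δx)² = ⟨x²⟩ − ⟨x⟩².
With sin²θ = (1 − cos2θ)/2 on 0 ≤ x ≤ a: ∫sin²(nπx/a) dx = a/2, ∫x·sin²(nπx/a) dx = a²/4, ∫x²·sin²(nπx/a) dx = a³·(1/6 − 1/(4n²π²)); higher powers xᵏ the same way, integrating xᵏ·cos(2nπx/a) by parts.
Normalization: ∫|φ|² dx = 3.4000.
⟨x⟩ = 3.4000 and ⟨x²⟩ = 15.153.
(Δx)² = 15.153 − (3.4000)² = 3.5931.

3.593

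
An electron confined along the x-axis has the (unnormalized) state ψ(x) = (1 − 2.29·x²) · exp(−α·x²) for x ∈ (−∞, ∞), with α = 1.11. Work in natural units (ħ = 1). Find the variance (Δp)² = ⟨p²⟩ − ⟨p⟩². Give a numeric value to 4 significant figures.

Compute ⟨p⟩ and ⟨p²⟩ separately; (Δp)² = ⟨p²⟩ − ⟨p⟩².
Expand each integrand as polynomial × e^(−2αx²) and use ∫x^(2j)·e^(−2αx²) dx = (2j−1)!!/(4α)^j · √(π/(2α)), odd powers → 0; here √(π/(2α)) = 1.1896. Differentiate with the product rule, d/dx e^(−αx²) = −2αx·e^(−αx²).
Normalization: ∫|ψ|² dx = 0.91184.
⟨p⟩ = 0.0000 and ⟨p²⟩ = 5.6384.
(Δp)² = 5.6384 − (0.0000)² = 5.6384.

5.638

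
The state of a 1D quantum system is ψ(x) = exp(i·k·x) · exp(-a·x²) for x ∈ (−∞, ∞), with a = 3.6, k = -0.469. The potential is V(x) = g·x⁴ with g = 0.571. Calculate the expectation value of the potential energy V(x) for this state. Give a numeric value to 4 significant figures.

0.008261

⟨V⟩ = ∫ V(x)·|ψ|² dx / ∫|ψ|² dx.
Gaussian moments: ∫x^(2j)·e^(−2ax²) dx = (2j−1)!!/(4a)^j · √(π/(2a)), odd powers integrate to 0; here √(π/(2a)) = 0.66055.
State is unnormalized: ∫|ψ|² dx = 0.66055, and ∫ψ*·V(x)·ψ dx = 0.0054568, so ⟨V⟩ = 0.0054568 / 0.66055.
⟨V⟩ = 0.0082610.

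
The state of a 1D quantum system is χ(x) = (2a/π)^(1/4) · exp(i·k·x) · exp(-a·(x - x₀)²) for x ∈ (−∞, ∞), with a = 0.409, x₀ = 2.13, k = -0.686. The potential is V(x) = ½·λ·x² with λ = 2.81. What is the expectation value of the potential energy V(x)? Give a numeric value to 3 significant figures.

7.23

⟨V⟩ = ∫ V(x)·|χ|² dx.
Gaussian moments (u = x − x₀): ∫u^(2j)·e^(−2au²) du = (2j−1)!!/(4a)^j · √(π/(2a)), odd powers integrate to 0; here √(π/(2a)) = 1.9597.
⟨V⟩ = 7.2331.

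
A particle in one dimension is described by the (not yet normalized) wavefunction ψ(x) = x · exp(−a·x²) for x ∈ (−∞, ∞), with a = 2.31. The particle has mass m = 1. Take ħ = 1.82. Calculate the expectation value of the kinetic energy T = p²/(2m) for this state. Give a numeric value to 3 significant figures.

T = −(ħ²/2m) d²/dx², so ⟨T⟩ = −(ħ²/2m) ∫ ψ*·ψ'' dx / ∫|ψ|² dx; with m = 1.
Expand each integrand as polynomial × e^(−2ax²) and use ∫x^(2j)·e^(−2ax²) dx = (2j−1)!!/(4a)^j · √(π/(2a)), odd powers → 0; here √(π/(2a)) = 0.82462. Differentiate with the product rule, d/dx e^(−ax²) = −2ax·e^(−ax²).
State is unnormalized: ∫|ψ|² dx = 0.089245, and ∫ψ*·(−ħ²/2m · ψ'') dx = 1.0243, so ⟨T⟩ = 1.0243 / 0.089245.
⟨T⟩ = 11.477.

11.5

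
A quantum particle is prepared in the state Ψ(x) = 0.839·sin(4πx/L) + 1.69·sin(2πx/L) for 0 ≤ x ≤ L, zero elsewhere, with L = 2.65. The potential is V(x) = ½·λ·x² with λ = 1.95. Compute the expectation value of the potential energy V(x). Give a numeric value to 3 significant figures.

2.45

⟨V⟩ = ∫ V(x)·|Ψ|² dx / ∫|Ψ|² dx.
On 0 ≤ x ≤ L (j ≠ l): ∫sin²(jπx/L) dx = L/2, ∫sin(jπx/L)·sin(lπx/L) dx = 0; diagonal moments ∫x·sin²(jπx/L) dx = L²/4, ∫x²·sin²(jπx/L) dx = L³·(1/6 − 1/(4j²π²)); cross terms ∫x·sin(jπx/L)·sin(lπx/L) dx = 0 for j + l even and −4jlL²/(π²(j² − l²)²) for j + l odd, ∫x²·sin(jπx/L)·sin(lπx/L) dx = (−1)^(j+l)·4jlL³/(π²(j² − l²)²); higher powers the same way via product-to-sum and parts.
State is unnormalized: ∫|Ψ|² dx = 4.7170, and ∫Ψ*·V(x)·Ψ dx = 11.576, so ⟨V⟩ = 11.576 / 4.7170.
⟨V⟩ = 2.4541.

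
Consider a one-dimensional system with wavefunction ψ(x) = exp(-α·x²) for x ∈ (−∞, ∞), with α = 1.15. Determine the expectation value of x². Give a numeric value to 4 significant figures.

⟨x²⟩ = ∫ x²·|ψ|² dx / ∫|ψ|² dx (integrals over the domain).
Gaussian moments: ∫x^(2j)·e^(−2αx²) dx = (2j−1)!!/(4α)^j · √(π/(2α)), odd powers integrate to 0; here √(π/(2α)) = 1.1687.
State is unnormalized: ∫|ψ|² dx = 1.1687, and ∫ψ*·x²·ψ dx = 0.25407, so ⟨x²⟩ = 0.25407 / 1.1687.
⟨x²⟩ = 0.21739.

0.2174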